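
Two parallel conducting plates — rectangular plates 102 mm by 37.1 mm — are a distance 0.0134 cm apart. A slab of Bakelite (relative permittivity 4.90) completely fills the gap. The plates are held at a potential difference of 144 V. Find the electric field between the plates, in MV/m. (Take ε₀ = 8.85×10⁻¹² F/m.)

E ≈ 1.07 MV/m

E = V/d = 144 / 1.34×10⁻⁴ = 1.07×10⁶ V/m.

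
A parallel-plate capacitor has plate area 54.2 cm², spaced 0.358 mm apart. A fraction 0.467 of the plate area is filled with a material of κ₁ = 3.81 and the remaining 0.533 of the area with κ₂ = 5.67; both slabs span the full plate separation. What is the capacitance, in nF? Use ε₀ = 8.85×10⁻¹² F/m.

0.643 nF

A = 54.2 cm² = 5.42×10⁻³ m².
Side-by-side slabs ⇒ two capacitors in parallel, each spanning the full gap.
C₁ = κ₁ε₀A₁/d = 3.81 × 8.85×10⁻¹² × 2.53×10⁻³ / 3.58×10⁻⁴ = 2.38×10⁻¹⁰ F.
C₂ = κ₂ε₀A₂/d = 5.67 × 8.85×10⁻¹² × 2.89×10⁻³ / 3.58×10⁻⁴ = 4.05×10⁻¹⁰ F.
C = C₁ + C₂ = 6.43×10⁻¹⁰ F.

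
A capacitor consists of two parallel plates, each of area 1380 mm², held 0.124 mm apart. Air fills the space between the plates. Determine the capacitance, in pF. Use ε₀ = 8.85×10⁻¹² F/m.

C ≈ 98.5 pF

A = 1380 mm² = 1.38×10⁻³ m².
C = ε₀A/d = 8.85×10⁻¹² × 1.38×10⁻³ / 1.24×10⁻⁴ = 9.85×10⁻¹¹ F.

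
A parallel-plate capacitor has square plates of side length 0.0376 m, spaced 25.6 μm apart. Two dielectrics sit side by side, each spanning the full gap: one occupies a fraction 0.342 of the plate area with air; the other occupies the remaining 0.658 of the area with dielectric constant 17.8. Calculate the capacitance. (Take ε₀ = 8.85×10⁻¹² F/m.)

5.89 nF

A = (0.0376 m)² = 1.41×10⁻³ m².
Side-by-side slabs ⇒ two capacitors in parallel, each spanning the full gap.
C₁ = κ₁ε₀A₁/d = 1.00 × 8.85×10⁻¹² × 4.84×10⁻⁴ / 2.56×10⁻⁵ = 1.67×10⁻¹⁰ F.
C₂ = κ₂ε₀A₂/d = 17.8 × 8.85×10⁻¹² × 9.30×10⁻⁴ / 2.56×10⁻⁵ = 5.72×10⁻⁹ F.
C = C₁ + C₂ = 5.89×10⁻⁹ F.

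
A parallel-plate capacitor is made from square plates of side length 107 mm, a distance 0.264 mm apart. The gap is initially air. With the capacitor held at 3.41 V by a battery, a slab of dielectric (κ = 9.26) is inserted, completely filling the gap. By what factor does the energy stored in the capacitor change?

9.26

Battery connected ⇒ V is held fixed.
C₂ = 9.26 C₁ and U = ½CV², so U₂/U₁ = C₂/C₁ = 9.26.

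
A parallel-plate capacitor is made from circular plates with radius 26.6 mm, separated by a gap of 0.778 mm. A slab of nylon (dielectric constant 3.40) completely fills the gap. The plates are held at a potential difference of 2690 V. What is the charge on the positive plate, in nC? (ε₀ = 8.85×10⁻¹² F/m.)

A = π(26.6 mm)² = 2.22×10⁻³ m².
C = κε₀A/d = 3.40 × 8.85×10⁻¹² × 2.22×10⁻³ / 7.78×10⁻⁴ = 8.60×10⁻¹¹ F.
Q = CV = 8.60×10⁻¹¹ × 2690 = 2.31×10⁻⁷ C.

Q ≈ 231 nC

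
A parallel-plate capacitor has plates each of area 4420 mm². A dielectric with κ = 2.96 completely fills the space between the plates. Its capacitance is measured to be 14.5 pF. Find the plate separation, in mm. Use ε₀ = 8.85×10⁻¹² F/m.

A = 4420 mm² = 4.42×10⁻³ m².
d = κε₀A/C = 2.96 × 8.85×10⁻¹² × 4.42×10⁻³ / 1.45×10⁻¹¹ = 7.99×10⁻³ m.

7.99 mm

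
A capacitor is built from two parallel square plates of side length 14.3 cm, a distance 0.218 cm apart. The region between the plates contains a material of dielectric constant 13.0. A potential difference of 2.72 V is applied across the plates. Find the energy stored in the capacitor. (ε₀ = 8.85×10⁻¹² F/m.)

A = (14.3 cm)² = 2.04×10⁻² m².
C = κε₀A/d = 13.0 × 8.85×10⁻¹² × 2.04×10⁻² / 2.18×10⁻³ = 1.08×10⁻⁹ F.
U = ½CV² = ½ × 1.08×10⁻⁹ × (2.72)² = 3.99×10⁻⁹ J.

U ≈ 3.99 nJ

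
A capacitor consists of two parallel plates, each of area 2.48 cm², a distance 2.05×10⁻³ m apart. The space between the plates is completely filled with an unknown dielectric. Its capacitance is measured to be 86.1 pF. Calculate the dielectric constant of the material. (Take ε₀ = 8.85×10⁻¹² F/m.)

A = 2.48 cm² = 2.48×10⁻⁴ m².
κ = Cd/(ε₀A) = 8.61×10⁻¹¹ × 2.05×10⁻³ / (8.85×10⁻¹² × 2.48×10⁻⁴) = 80.4.

κ ≈ 80.4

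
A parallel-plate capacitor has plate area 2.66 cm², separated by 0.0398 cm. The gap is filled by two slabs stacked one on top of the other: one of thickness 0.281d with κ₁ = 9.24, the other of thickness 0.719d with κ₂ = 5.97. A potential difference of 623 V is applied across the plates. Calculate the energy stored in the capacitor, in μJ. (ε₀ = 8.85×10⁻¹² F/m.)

A = 2.66 cm² = 2.66×10⁻⁴ m².
Stacked slabs ⇒ two capacitors in series, each with the full plate area.
C₁ = κ₁ε₀A/d₁ = 9.24 × 8.85×10⁻¹² × 2.66×10⁻⁴ / 1.12×10⁻⁴ = 1.94×10⁻¹⁰ F.
C₂ = κ₂ε₀A/d₂ = 5.97 × 8.85×10⁻¹² × 2.66×10⁻⁴ / 2.86×10⁻⁴ = 4.91×10⁻¹¹ F.
C = (1/C₁ + 1/C₂)⁻¹ = 3.92×10⁻¹¹ F.
U = ½CV² = ½ × 3.92×10⁻¹¹ × (623)² = 7.61×10⁻⁶ J.

U ≈ 7.61 μJ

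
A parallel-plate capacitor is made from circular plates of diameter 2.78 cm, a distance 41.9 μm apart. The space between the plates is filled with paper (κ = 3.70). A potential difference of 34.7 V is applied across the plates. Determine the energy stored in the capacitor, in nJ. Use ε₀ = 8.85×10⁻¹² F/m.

A = π(2.78/2 cm)² = 6.07×10⁻⁴ m².
C = κε₀A/d = 3.70 × 8.85×10⁻¹² × 6.07×10⁻⁴ / 4.19×10⁻⁵ = 4.74×10⁻¹⁰ F.
U = ½CV² = ½ × 4.74×10⁻¹⁰ × (34.7)² = 2.86×10⁻⁷ J.

286 nJ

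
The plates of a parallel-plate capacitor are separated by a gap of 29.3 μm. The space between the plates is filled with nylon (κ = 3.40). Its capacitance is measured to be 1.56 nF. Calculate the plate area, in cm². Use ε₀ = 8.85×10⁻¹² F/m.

A = Cd/(κε₀) = 1.56×10⁻⁹ × 2.93×10⁻⁵ / (3.40 × 8.85×10⁻¹²) = 1.52×10⁻³ m².

A ≈ 15.2 cm²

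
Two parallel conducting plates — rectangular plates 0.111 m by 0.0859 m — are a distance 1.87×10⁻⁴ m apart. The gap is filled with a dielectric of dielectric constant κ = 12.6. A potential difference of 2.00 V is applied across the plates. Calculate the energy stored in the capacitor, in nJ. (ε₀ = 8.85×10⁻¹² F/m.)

U ≈ 11.4 nJ

A = 0.111 × 0.0859 m² = 9.53×10⁻³ m².
C = κε₀A/d = 12.6 × 8.85×10⁻¹² × 9.53×10⁻³ / 1.87×10⁻⁴ = 5.69×10⁻⁹ F.
U = ½CV² = ½ × 5.69×10⁻⁹ × (2.00)² = 1.14×10⁻⁸ J.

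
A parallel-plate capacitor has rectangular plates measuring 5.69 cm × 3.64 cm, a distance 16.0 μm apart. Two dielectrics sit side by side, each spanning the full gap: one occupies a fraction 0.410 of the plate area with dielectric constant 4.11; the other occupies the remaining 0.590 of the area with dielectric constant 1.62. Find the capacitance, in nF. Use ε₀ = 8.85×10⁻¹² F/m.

3.03 nF

A = 5.69 × 3.64 cm² = 2.07×10⁻³ m².
Side-by-side slabs ⇒ two capacitors in parallel, each spanning the full gap.
C₁ = κ₁ε₀A₁/d = 4.11 × 8.85×10⁻¹² × 8.49×10⁻⁴ / 1.60×10⁻⁵ = 1.93×10⁻⁹ F.
C₂ = κ₂ε₀A₂/d = 1.62 × 8.85×10⁻¹² × 1.22×10⁻³ / 1.60×10⁻⁵ = 1.09×10⁻⁹ F.
C = C₁ + C₂ = 3.03×10⁻⁹ F.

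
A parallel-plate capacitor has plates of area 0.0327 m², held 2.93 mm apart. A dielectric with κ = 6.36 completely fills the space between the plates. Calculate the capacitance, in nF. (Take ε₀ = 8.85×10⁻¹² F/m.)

C ≈ 0.628 nF

C = κε₀A/d = 6.36 × 8.85×10⁻¹² × 3.27×10⁻² / 2.93×10⁻³ = 6.28×10⁻¹⁰ F.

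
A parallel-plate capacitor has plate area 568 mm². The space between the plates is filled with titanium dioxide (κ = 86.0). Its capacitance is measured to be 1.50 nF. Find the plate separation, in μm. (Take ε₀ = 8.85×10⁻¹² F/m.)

A = 568 mm² = 5.68×10⁻⁴ m².
d = κε₀A/C = 86.0 × 8.85×10⁻¹² × 5.68×10⁻⁴ / 1.50×10⁻⁹ = 2.88×10⁻⁴ m.

d ≈ 288 μm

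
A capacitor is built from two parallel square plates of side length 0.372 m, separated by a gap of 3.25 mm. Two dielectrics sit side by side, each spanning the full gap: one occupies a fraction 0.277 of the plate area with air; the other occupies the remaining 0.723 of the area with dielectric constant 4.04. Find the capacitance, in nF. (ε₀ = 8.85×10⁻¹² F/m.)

A = (0.372 m)² = 0.138 m².
Side-by-side slabs ⇒ two capacitors in parallel, each spanning the full gap.
C₁ = κ₁ε₀A₁/d = 1.00 × 8.85×10⁻¹² × 3.83×10⁻² / 3.25×10⁻³ = 1.04×10⁻¹⁰ F.
C₂ = κ₂ε₀A₂/d = 4.04 × 8.85×10⁻¹² × 0.100 / 3.25×10⁻³ = 1.10×10⁻⁹ F.
C = C₁ + C₂ = 1.21×10⁻⁹ F.

1.21 nF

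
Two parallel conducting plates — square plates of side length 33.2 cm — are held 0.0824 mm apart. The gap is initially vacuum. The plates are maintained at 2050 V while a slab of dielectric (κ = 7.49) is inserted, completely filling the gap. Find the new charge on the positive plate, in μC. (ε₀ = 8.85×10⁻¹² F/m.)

A = (33.2 cm)² = 0.110 m².
Initially C₁ = ε₀A/d = 8.85×10⁻¹² × 0.110 / 8.24×10⁻⁵ = 1.18×10⁻⁸ F.
Q₁ = 2.43×10⁻⁵ C.
Battery connected ⇒ V is held fixed. C₂ = 7.49 C₁ and Q = CV, so Q₂/Q₁ = C₂/C₁ = 7.49.
Q₂ = 7.49 × 2.43×10⁻⁵ = 1.82×10⁻⁴ C.

182 μC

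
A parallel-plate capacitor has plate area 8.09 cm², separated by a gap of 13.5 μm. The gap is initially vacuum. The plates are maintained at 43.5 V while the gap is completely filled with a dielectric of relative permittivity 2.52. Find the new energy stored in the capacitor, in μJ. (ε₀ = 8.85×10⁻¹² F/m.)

A = 8.09 cm² = 8.09×10⁻⁴ m².
Initially C₁ = ε₀A/d = 8.85×10⁻¹² × 8.09×10⁻⁴ / 1.35×10⁻⁵ = 5.30×10⁻¹⁰ F.
U₁ = 5.02×10⁻⁷ J.
Battery connected ⇒ V is held fixed. C₂ = 2.52 C₁ and U = ½CV², so U₂/U₁ = C₂/C₁ = 2.52.
U₂ = 2.52 × 5.02×10⁻⁷ = 1.26×10⁻⁶ J.

U ≈ 1.26 μJ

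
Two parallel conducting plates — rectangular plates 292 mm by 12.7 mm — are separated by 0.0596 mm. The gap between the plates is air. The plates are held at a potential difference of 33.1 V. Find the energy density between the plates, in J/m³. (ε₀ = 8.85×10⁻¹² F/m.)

E = V/d = 33.1 / 5.96×10⁻⁵ = 5.55×10⁵ V/m.
u = ½ε₀E² = ½ × 8.85×10⁻¹² × (5.55×10⁵)² = 1.36 J/m³.

1.36 J/m³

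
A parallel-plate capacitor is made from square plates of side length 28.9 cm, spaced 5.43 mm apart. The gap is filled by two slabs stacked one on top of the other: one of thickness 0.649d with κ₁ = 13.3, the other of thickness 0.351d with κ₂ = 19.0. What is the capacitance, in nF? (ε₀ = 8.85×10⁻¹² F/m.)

A = (28.9 cm)² = 8.35×10⁻² m².
Stacked slabs ⇒ two capacitors in series, each with the full plate area.
C₁ = κ₁ε₀A/d₁ = 13.3 × 8.85×10⁻¹² × 8.35×10⁻² / 3.52×10⁻³ = 2.79×10⁻⁹ F.
C₂ = κ₂ε₀A/d₂ = 19.0 × 8.85×10⁻¹² × 8.35×10⁻² / 1.91×10⁻³ = 7.37×10⁻⁹ F.
C = (1/C₁ + 1/C₂)⁻¹ = 2.02×10⁻⁹ F.

C ≈ 2.02 nF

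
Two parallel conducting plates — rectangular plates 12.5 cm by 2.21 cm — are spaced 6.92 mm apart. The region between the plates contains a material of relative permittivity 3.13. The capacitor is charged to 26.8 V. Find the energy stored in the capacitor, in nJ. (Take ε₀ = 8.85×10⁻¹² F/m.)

A = 12.5 × 2.21 cm² = 2.76×10⁻³ m².
C = κε₀A/d = 3.13 × 8.85×10⁻¹² × 2.76×10⁻³ / 6.92×10⁻³ = 1.11×10⁻¹¹ F.
U = ½CV² = ½ × 1.11×10⁻¹¹ × (26.8)² = 3.97×10⁻⁹ J.

U ≈ 3.97 nJ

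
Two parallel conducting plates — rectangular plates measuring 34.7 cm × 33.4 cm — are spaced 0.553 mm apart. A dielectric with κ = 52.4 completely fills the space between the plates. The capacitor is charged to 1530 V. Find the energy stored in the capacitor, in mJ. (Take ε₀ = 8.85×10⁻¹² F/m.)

114 mJ

A = 34.7 × 33.4 cm² = 0.116 m².
C = κε₀A/d = 52.4 × 8.85×10⁻¹² × 0.116 / 5.53×10⁻⁴ = 9.72×10⁻⁸ F.
U = ½CV² = ½ × 9.72×10⁻⁸ × (1530)² = 0.114 J.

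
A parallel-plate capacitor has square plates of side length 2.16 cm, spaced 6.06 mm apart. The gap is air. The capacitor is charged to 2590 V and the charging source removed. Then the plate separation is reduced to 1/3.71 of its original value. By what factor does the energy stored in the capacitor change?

Isolated ⇒ Q is held fixed.
C₂ = 3.71 C₁ and U = Q²/(2C), so U₂/U₁ = C₁/C₂ = 0.270.

U₂/U₁ ≈ 0.270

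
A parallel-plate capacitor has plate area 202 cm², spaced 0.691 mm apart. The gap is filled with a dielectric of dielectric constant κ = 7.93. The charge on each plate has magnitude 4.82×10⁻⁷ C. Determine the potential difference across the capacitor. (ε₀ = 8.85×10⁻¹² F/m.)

V ≈ 235 V

A = 202 cm² = 2.02×10⁻² m².
C = κε₀A/d = 7.93 × 8.85×10⁻¹² × 2.02×10⁻² / 6.91×10⁻⁴ = 2.05×10⁻⁹ F.
V = Q/C = 4.82×10⁻⁷ / 2.05×10⁻⁹ = 2.35×10² V.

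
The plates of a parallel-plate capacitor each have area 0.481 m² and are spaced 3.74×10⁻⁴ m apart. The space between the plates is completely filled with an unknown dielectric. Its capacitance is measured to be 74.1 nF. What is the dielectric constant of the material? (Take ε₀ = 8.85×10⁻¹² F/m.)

κ ≈ 6.51

κ = Cd/(ε₀A) = 7.41×10⁻⁸ × 3.74×10⁻⁴ / (8.85×10⁻¹² × 0.481) = 6.51.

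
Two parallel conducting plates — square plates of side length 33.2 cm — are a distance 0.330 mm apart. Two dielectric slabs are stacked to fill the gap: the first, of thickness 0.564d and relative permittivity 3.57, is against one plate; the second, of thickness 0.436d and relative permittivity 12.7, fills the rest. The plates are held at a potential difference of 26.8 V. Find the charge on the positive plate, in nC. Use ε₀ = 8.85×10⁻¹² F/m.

412 nC

A = (33.2 cm)² = 0.110 m².
Stacked slabs ⇒ two capacitors in series, each with the full plate area.
C₁ = κ₁ε₀A/d₁ = 3.57 × 8.85×10⁻¹² × 0.110 / 1.86×10⁻⁴ = 1.87×10⁻⁸ F.
C₂ = κ₂ε₀A/d₂ = 12.7 × 8.85×10⁻¹² × 0.110 / 1.44×10⁻⁴ = 8.61×10⁻⁸ F.
C = (1/C₁ + 1/C₂)⁻¹ = 1.54×10⁻⁸ F.
Q = CV = 1.54×10⁻⁸ × 26.8 = 4.12×10⁻⁷ C.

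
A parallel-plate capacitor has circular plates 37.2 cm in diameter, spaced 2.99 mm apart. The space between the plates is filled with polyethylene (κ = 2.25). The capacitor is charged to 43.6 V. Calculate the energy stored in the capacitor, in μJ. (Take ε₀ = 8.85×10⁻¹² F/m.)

U ≈ 0.688 μJ

A = π(37.2/2 cm)² = 0.109 m².
C = κε₀A/d = 2.25 × 8.85×10⁻¹² × 0.109 / 2.99×10⁻³ = 7.24×10⁻¹⁰ F.
U = ½CV² = ½ × 7.24×10⁻¹⁰ × (43.6)² = 6.88×10⁻⁷ J.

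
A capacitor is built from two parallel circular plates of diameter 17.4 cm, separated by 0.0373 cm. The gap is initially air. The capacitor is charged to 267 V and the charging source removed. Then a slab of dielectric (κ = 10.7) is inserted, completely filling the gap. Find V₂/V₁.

0.0935

Isolated ⇒ Q is held fixed.
C₂ = 10.7 C₁ and V = Q/C, so V₂/V₁ = C₁/C₂ = 0.0935.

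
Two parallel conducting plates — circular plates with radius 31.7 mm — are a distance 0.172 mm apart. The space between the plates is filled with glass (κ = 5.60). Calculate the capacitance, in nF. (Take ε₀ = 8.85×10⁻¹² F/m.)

A = π(31.7 mm)² = 3.16×10⁻³ m².
C = κε₀A/d = 5.60 × 8.85×10⁻¹² × 3.16×10⁻³ / 1.72×10⁻⁴ = 9.10×10⁻¹⁰ F.

C ≈ 0.910 nF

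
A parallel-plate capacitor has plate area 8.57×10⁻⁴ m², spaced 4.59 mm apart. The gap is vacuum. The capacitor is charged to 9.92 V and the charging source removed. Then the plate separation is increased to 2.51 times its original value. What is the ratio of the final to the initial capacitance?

C = ε₀A/d scales as 1/d, so C₂/C₁ = d₁/d₂ = 1/2.51 = 0.398.

C₂/C₁ ≈ 0.398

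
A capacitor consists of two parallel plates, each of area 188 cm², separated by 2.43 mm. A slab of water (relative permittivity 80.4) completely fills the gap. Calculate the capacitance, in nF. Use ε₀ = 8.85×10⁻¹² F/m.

A = 188 cm² = 1.88×10⁻² m².
C = κε₀A/d = 80.4 × 8.85×10⁻¹² × 1.88×10⁻² / 2.43×10⁻³ = 5.50×10⁻⁹ F.

C ≈ 5.50 nF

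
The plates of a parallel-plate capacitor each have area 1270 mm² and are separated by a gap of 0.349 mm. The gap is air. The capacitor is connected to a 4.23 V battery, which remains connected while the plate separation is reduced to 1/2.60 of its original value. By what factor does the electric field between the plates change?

E₂/E₁ ≈ 2.60

Battery connected ⇒ V is held fixed.
E = V/d, so E₂/E₁ = d₁/d₂ = 2.60.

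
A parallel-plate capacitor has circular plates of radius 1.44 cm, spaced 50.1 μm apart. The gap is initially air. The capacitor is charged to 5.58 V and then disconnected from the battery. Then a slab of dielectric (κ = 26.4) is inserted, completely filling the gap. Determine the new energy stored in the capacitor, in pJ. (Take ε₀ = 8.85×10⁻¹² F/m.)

A = π(1.44 cm)² = 6.51×10⁻⁴ m².
Initially C₁ = ε₀A/d = 8.85×10⁻¹² × 6.51×10⁻⁴ / 5.01×10⁻⁵ = 1.15×10⁻¹⁰ F.
U₁ = 1.79×10⁻⁹ J.
Isolated ⇒ Q is held fixed. C₂ = 26.4 C₁ and U = Q²/(2C), so U₂/U₁ = C₁/C₂ = 0.0379.
U₂ = 0.0379 × 1.79×10⁻⁹ = 6.79×10⁻¹¹ J.

U ≈ 67.9 pJ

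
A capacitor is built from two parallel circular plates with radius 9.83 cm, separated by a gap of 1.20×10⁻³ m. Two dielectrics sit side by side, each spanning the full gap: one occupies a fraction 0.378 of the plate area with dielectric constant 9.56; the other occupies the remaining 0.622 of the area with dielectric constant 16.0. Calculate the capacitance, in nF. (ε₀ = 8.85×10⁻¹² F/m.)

C ≈ 3.04 nF

A = π(9.83 cm)² = 3.04×10⁻² m².
Side-by-side slabs ⇒ two capacitors in parallel, each spanning the full gap.
C₁ = κ₁ε₀A₁/d = 9.56 × 8.85×10⁻¹² × 1.15×10⁻² / 1.20×10⁻³ = 8.09×10⁻¹⁰ F.
C₂ = κ₂ε₀A₂/d = 16.0 × 8.85×10⁻¹² × 1.89×10⁻² / 1.20×10⁻³ = 2.23×10⁻⁹ F.
C = C₁ + C₂ = 3.04×10⁻⁹ F.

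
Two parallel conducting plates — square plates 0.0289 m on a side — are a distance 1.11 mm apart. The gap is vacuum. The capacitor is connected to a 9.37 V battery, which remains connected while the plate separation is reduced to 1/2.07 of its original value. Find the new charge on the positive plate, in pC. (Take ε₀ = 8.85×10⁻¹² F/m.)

A = (0.0289 m)² = 8.35×10⁻⁴ m².
Initially C₁ = ε₀A/d = 8.85×10⁻¹² × 8.35×10⁻⁴ / 1.11×10⁻³ = 6.66×10⁻¹² F.
Q₁ = 6.24×10⁻¹¹ C.
Battery connected ⇒ V is held fixed. C₂ = 2.07 C₁ and Q = CV, so Q₂/Q₁ = C₂/C₁ = 2.07.
Q₂ = 2.07 × 6.24×10⁻¹¹ = 1.29×10⁻¹⁰ C.

Q ≈ 129 pC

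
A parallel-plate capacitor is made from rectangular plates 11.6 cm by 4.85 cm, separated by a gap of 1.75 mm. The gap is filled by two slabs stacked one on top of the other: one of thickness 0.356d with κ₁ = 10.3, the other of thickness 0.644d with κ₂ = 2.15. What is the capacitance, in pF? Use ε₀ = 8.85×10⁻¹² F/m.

A = 11.6 × 4.85 cm² = 5.63×10⁻³ m².
Stacked slabs ⇒ two capacitors in series, each with the full plate area.
C₁ = κ₁ε₀A/d₁ = 10.3 × 8.85×10⁻¹² × 5.63×10⁻³ / 6.23×10⁻⁴ = 8.23×10⁻¹⁰ F.
C₂ = κ₂ε₀A/d₂ = 2.15 × 8.85×10⁻¹² × 5.63×10⁻³ / 1.13×10⁻³ = 9.50×10⁻¹¹ F.
C = (1/C₁ + 1/C₂)⁻¹ = 8.52×10⁻¹¹ F.

C ≈ 85.2 pF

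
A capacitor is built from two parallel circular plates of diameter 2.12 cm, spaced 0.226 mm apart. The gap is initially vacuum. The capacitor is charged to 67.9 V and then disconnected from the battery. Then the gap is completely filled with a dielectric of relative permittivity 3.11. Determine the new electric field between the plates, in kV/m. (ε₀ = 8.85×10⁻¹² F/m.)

E ≈ 96.6 kV/m

A = π(2.12/2 cm)² = 3.53×10⁻⁴ m².
Initially C₁ = ε₀A/d = 8.85×10⁻¹² × 3.53×10⁻⁴ / 2.26×10⁻⁴ = 1.38×10⁻¹¹ F.
E₁ = 3.00×10⁵ V/m.
Isolated ⇒ Q is held fixed. V₂ = Q/C₂ = V₁/3.11; E = V/d, so E₂/E₁ = (V₂/V₁)(d₁/d₂) = 0.322.
E₂ = 0.322 × 3.00×10⁵ = 9.66×10⁴ V/m.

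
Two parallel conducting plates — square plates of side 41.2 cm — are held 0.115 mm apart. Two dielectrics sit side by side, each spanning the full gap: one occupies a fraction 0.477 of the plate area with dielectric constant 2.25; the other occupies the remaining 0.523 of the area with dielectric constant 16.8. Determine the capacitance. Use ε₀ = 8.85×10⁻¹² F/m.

A = (41.2 cm)² = 0.170 m².
Side-by-side slabs ⇒ two capacitors in parallel, each spanning the full gap.
C₁ = κ₁ε₀A₁/d = 2.25 × 8.85×10⁻¹² × 8.10×10⁻² / 1.15×10⁻⁴ = 1.40×10⁻⁸ F.
C₂ = κ₂ε₀A₂/d = 16.8 × 8.85×10⁻¹² × 8.88×10⁻² / 1.15×10⁻⁴ = 1.15×10⁻⁷ F.
C = C₁ + C₂ = 1.29×10⁻⁷ F.

C ≈ 129 nF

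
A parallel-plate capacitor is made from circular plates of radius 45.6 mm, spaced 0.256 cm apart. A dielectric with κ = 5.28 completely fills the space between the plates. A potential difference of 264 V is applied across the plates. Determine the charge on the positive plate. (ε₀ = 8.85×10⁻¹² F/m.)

Q ≈ 31.5 nC

A = π(45.6 mm)² = 6.53×10⁻³ m².
C = κε₀A/d = 5.28 × 8.85×10⁻¹² × 6.53×10⁻³ / 2.56×10⁻³ = 1.19×10⁻¹⁰ F.
Q = CV = 1.19×10⁻¹⁰ × 264 = 3.15×10⁻⁸ C.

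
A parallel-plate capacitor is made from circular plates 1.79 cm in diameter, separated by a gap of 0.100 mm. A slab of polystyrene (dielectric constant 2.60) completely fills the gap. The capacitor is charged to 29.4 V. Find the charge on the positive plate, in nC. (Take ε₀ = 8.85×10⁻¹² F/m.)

A = π(1.79/2 cm)² = 2.52×10⁻⁴ m².
C = κε₀A/d = 2.60 × 8.85×10⁻¹² × 2.52×10⁻⁴ / 1.00×10⁻⁴ = 5.79×10⁻¹¹ F.
Q = CV = 5.79×10⁻¹¹ × 29.4 = 1.70×10⁻⁹ C.

1.70 nC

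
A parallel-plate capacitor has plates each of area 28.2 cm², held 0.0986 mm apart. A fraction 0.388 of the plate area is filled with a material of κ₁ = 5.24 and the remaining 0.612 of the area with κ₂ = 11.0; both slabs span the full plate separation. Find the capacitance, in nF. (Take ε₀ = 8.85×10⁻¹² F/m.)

C ≈ 2.22 nF

A = 28.2 cm² = 2.82×10⁻³ m².
Side-by-side slabs ⇒ two capacitors in parallel, each spanning the full gap.
C₁ = κ₁ε₀A₁/d = 5.24 × 8.85×10⁻¹² × 1.09×10⁻³ / 9.86×10⁻⁵ = 5.15×10⁻¹⁰ F.
C₂ = κ₂ε₀A₂/d = 11.0 × 8.85×10⁻¹² × 1.73×10⁻³ / 9.86×10⁻⁵ = 1.70×10⁻⁹ F.
C = C₁ + C₂ = 2.22×10⁻⁹ F.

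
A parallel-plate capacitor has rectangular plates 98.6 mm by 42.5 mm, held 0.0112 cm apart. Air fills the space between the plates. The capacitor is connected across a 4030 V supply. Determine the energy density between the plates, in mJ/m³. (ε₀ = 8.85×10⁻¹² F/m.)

E = V/d = 4030 / 1.12×10⁻⁴ = 3.60×10⁷ V/m.
u = ½ε₀E² = ½ × 8.85×10⁻¹² × (3.60×10⁷)² = 5.73×10³ J/m³.

u ≈ 5.73×10⁶ mJ/m³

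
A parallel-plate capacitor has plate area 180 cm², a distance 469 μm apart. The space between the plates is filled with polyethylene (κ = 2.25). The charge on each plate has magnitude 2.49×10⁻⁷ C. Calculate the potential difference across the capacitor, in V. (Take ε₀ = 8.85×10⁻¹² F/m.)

A = 180 cm² = 1.80×10⁻² m².
C = κε₀A/d = 2.25 × 8.85×10⁻¹² × 1.80×10⁻² / 4.69×10⁻⁴ = 7.64×10⁻¹⁰ F.
V = Q/C = 2.49×10⁻⁷ / 7.64×10⁻¹⁰ = 3.26×10² V.

326 V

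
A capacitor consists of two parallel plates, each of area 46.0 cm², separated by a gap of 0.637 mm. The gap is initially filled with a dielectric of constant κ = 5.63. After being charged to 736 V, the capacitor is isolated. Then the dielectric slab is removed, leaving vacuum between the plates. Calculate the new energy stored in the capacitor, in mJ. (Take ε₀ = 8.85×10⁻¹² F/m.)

A = 46.0 cm² = 4.60×10⁻³ m².
Initially C₁ = κε₀A/d = 5.63 × 8.85×10⁻¹² × 4.60×10⁻³ / 6.37×10⁻⁴ = 3.60×10⁻¹⁰ F.
U₁ = 9.75×10⁻⁵ J.
Isolated ⇒ Q is held fixed. C₂ = 0.178 C₁ and U = Q²/(2C), so U₂/U₁ = C₁/C₂ = 5.63.
U₂ = 5.63 × 9.75×10⁻⁵ = 5.49×10⁻⁴ J.

U ≈ 0.549 mJ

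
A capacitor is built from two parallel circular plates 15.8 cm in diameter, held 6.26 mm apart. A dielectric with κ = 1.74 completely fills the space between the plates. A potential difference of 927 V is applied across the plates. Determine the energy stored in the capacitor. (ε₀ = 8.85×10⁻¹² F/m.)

20.7 μJ

A = π(15.8/2 cm)² = 1.96×10⁻² m².
C = κε₀A/d = 1.74 × 8.85×10⁻¹² × 1.96×10⁻² / 6.26×10⁻³ = 4.82×10⁻¹¹ F.
U = ½CV² = ½ × 4.82×10⁻¹¹ × (927)² = 2.07×10⁻⁵ J.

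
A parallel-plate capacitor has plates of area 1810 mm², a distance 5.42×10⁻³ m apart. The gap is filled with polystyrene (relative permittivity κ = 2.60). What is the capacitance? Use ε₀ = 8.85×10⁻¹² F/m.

7.68 pF

A = 1810 mm² = 1.81×10⁻³ m².
C = κε₀A/d = 2.60 × 8.85×10⁻¹² × 1.81×10⁻³ / 5.42×10⁻³ = 7.68×10⁻¹² F.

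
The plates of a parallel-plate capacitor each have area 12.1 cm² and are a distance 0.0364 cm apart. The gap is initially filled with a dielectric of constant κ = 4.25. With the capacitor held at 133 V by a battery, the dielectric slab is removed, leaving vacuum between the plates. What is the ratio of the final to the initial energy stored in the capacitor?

Battery connected ⇒ V is held fixed.
C₂ = 0.235 C₁ and U = ½CV², so U₂/U₁ = C₂/C₁ = 0.235.

0.235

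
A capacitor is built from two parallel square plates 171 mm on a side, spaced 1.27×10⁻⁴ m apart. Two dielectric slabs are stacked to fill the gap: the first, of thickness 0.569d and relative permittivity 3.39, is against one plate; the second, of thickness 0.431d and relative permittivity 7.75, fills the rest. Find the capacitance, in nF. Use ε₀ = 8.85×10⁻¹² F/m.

C ≈ 9.12 nF

A = (171 mm)² = 2.92×10⁻² m².
Stacked slabs ⇒ two capacitors in series, each with the full plate area.
C₁ = κ₁ε₀A/d₁ = 3.39 × 8.85×10⁻¹² × 2.92×10⁻² / 7.23×10⁻⁵ = 1.21×10⁻⁸ F.
C₂ = κ₂ε₀A/d₂ = 7.75 × 8.85×10⁻¹² × 2.92×10⁻² / 5.47×10⁻⁵ = 3.66×10⁻⁸ F.
C = (1/C₁ + 1/C₂)⁻¹ = 9.12×10⁻⁹ F.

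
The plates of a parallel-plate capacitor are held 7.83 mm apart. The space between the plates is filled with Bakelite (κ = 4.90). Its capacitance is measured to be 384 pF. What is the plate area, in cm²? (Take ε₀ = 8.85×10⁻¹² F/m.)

693 cm²

A = Cd/(κε₀) = 3.84×10⁻¹⁰ × 7.83×10⁻³ / (4.90 × 8.85×10⁻¹²) = 6.93×10⁻² m².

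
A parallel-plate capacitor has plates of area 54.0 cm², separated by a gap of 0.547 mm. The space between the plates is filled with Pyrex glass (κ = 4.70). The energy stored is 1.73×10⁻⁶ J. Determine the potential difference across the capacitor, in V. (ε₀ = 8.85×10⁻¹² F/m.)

V ≈ 91.8 V

A = 54.0 cm² = 5.40×10⁻³ m².
C = κε₀A/d = 4.70 × 8.85×10⁻¹² × 5.40×10⁻³ / 5.47×10⁻⁴ = 4.11×10⁻¹⁰ F.
V = √(2U/C) = √(2 × 1.73×10⁻⁶ / 4.11×10⁻¹⁰) = 91.8 V.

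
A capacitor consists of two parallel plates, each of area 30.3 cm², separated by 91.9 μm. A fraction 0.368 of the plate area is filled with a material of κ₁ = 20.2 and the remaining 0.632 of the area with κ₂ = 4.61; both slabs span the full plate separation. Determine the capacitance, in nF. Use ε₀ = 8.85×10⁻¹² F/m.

A = 30.3 cm² = 3.03×10⁻³ m².
Side-by-side slabs ⇒ two capacitors in parallel, each spanning the full gap.
C₁ = κ₁ε₀A₁/d = 20.2 × 8.85×10⁻¹² × 1.12×10⁻³ / 9.19×10⁻⁵ = 2.17×10⁻⁹ F.
C₂ = κ₂ε₀A₂/d = 4.61 × 8.85×10⁻¹² × 1.91×10⁻³ / 9.19×10⁻⁵ = 8.50×10⁻¹⁰ F.
C = C₁ + C₂ = 3.02×10⁻⁹ F.

3.02 nF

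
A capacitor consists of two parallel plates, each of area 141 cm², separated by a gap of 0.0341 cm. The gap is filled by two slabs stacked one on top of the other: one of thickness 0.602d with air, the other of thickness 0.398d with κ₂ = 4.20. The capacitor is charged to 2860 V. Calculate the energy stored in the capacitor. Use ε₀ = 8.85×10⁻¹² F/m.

A = 141 cm² = 1.41×10⁻² m².
Stacked slabs ⇒ two capacitors in series, each with the full plate area.
C₁ = κ₁ε₀A/d₁ = 1.00 × 8.85×10⁻¹² × 1.41×10⁻² / 2.05×10⁻⁴ = 6.08×10⁻¹⁰ F.
C₂ = κ₂ε₀A/d₂ = 4.20 × 8.85×10⁻¹² × 1.41×10⁻² / 1.36×10⁻⁴ = 3.86×10⁻⁹ F.
C = (1/C₁ + 1/C₂)⁻¹ = 5.25×10⁻¹⁰ F.
U = ½CV² = ½ × 5.25×10⁻¹⁰ × (2860)² = 2.15×10⁻³ J.

U ≈ 2.15 mJ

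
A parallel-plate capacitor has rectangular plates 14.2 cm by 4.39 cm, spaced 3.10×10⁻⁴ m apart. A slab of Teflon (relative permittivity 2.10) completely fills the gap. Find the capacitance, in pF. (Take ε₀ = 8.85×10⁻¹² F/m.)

A = 14.2 × 4.39 cm² = 6.23×10⁻³ m².
C = κε₀A/d = 2.10 × 8.85×10⁻¹² × 6.23×10⁻³ / 3.10×10⁻⁴ = 3.74×10⁻¹⁰ F.

C ≈ 374 pF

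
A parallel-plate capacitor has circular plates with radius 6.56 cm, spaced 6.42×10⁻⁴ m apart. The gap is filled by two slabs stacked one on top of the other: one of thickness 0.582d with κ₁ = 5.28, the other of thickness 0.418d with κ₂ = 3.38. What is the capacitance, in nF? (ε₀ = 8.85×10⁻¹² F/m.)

0.797 nF

A = π(6.56 cm)² = 1.35×10⁻² m².
Stacked slabs ⇒ two capacitors in series, each with the full plate area.
C₁ = κ₁ε₀A/d₁ = 5.28 × 8.85×10⁻¹² × 1.35×10⁻² / 3.74×10⁻⁴ = 1.69×10⁻⁹ F.
C₂ = κ₂ε₀A/d₂ = 3.38 × 8.85×10⁻¹² × 1.35×10⁻² / 2.68×10⁻⁴ = 1.51×10⁻⁹ F.
C = (1/C₁ + 1/C₂)⁻¹ = 7.97×10⁻¹⁰ F.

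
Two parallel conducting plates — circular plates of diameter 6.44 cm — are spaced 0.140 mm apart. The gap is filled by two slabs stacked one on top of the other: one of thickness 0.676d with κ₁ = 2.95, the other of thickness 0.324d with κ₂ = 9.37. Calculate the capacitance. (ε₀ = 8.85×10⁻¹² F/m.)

0.781 nF

A = π(6.44/2 cm)² = 3.26×10⁻³ m².
Stacked slabs ⇒ two capacitors in series, each with the full plate area.
C₁ = κ₁ε₀A/d₁ = 2.95 × 8.85×10⁻¹² × 3.26×10⁻³ / 9.46×10⁻⁵ = 8.99×10⁻¹⁰ F.
C₂ = κ₂ε₀A/d₂ = 9.37 × 8.85×10⁻¹² × 3.26×10⁻³ / 4.54×10⁻⁵ = 5.95×10⁻⁹ F.
C = (1/C₁ + 1/C₂)⁻¹ = 7.81×10⁻¹⁰ F.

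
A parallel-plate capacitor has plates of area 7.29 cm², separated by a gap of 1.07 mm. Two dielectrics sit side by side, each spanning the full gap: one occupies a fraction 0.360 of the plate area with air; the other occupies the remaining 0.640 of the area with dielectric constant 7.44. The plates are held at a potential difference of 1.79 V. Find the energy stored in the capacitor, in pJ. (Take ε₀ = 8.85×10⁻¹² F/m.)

A = 7.29 cm² = 7.29×10⁻⁴ m².
Side-by-side slabs ⇒ two capacitors in parallel, each spanning the full gap.
C₁ = κ₁ε₀A₁/d = 1.00 × 8.85×10⁻¹² × 2.62×10⁻⁴ / 1.07×10⁻³ = 2.17×10⁻¹² F.
C₂ = κ₂ε₀A₂/d = 7.44 × 8.85×10⁻¹² × 4.67×10⁻⁴ / 1.07×10⁻³ = 2.87×10⁻¹¹ F.
C = C₁ + C₂ = 3.09×10⁻¹¹ F.
U = ½CV² = ½ × 3.09×10⁻¹¹ × (1.79)² = 4.95×10⁻¹¹ J.

49.5 pJ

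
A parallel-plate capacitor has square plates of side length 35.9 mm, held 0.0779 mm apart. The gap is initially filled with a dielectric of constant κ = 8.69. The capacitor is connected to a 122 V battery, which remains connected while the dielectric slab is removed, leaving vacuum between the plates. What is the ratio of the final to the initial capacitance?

C = κε₀A/d scales with κ, so C₂/C₁ = 1/κ = 1/8.69 = 0.115.

C₂/C₁ ≈ 0.115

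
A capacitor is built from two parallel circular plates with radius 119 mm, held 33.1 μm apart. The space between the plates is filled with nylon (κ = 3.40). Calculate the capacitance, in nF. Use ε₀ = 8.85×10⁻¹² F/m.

A = π(119 mm)² = 4.45×10⁻² m².
C = κε₀A/d = 3.40 × 8.85×10⁻¹² × 4.45×10⁻² / 3.31×10⁻⁵ = 4.04×10⁻⁸ F.

C ≈ 40.4 nF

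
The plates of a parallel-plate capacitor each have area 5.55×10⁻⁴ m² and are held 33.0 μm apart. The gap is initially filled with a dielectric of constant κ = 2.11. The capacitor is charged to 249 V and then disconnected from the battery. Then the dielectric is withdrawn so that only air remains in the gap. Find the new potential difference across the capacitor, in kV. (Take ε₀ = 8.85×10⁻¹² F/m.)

Initially C₁ = κε₀A/d = 2.11 × 8.85×10⁻¹² × 5.55×10⁻⁴ / 3.30×10⁻⁵ = 3.14×10⁻¹⁰ F.
V₁ = 2.49×10² V.
Isolated ⇒ Q is held fixed. C₂ = 0.474 C₁ and V = Q/C, so V₂/V₁ = C₁/C₂ = 2.11.
V₂ = 2.11 × 2.49×10² = 5.25×10² V.

V ≈ 0.525 kV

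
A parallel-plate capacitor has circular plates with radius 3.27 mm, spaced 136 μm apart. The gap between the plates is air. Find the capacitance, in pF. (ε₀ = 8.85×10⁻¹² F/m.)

A = π(3.27 mm)² = 3.36×10⁻⁵ m².
C = ε₀A/d = 8.85×10⁻¹² × 3.36×10⁻⁵ / 1.36×10⁻⁴ = 2.19×10⁻¹² F.

C ≈ 2.19 pF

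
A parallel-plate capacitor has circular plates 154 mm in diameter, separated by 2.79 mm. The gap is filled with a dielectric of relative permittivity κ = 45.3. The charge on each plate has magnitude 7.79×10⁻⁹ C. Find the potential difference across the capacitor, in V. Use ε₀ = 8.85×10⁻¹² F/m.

A = π(154/2 mm)² = 1.86×10⁻² m².
C = κε₀A/d = 45.3 × 8.85×10⁻¹² × 1.86×10⁻² / 2.79×10⁻³ = 2.68×10⁻⁹ F.
V = Q/C = 7.79×10⁻⁹ / 2.68×10⁻⁹ = 2.91 V.

V ≈ 2.91 V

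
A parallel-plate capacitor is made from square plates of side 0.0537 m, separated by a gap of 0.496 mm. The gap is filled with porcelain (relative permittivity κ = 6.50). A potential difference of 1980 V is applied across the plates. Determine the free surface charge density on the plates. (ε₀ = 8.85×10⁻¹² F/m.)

A = (0.0537 m)² = 2.88×10⁻³ m².
C = κε₀A/d = 6.50 × 8.85×10⁻¹² × 2.88×10⁻³ / 4.96×10⁻⁴ = 3.34×10⁻¹⁰ F.
σ = Q/A = CV/A = 3.34×10⁻¹⁰ × 1980 / 2.88×10⁻³ = 2.30×10⁻⁴ C/m².

23.0 nC/cm²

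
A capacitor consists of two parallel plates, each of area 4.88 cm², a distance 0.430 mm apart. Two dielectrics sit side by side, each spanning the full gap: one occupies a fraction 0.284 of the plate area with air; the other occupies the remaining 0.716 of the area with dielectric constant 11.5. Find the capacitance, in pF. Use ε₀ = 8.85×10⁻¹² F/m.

85.6 pF

A = 4.88 cm² = 4.88×10⁻⁴ m².
Side-by-side slabs ⇒ two capacitors in parallel, each spanning the full gap.
C₁ = κ₁ε₀A₁/d = 1.00 × 8.85×10⁻¹² × 1.39×10⁻⁴ / 4.30×10⁻⁴ = 2.85×10⁻¹² F.
C₂ = κ₂ε₀A₂/d = 11.5 × 8.85×10⁻¹² × 3.49×10⁻⁴ / 4.30×10⁻⁴ = 8.27×10⁻¹¹ F.
C = C₁ + C₂ = 8.56×10⁻¹¹ F.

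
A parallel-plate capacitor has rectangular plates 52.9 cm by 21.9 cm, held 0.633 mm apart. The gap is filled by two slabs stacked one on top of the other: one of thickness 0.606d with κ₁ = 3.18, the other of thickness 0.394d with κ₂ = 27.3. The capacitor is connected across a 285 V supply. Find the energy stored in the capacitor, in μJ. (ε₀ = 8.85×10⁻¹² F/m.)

A = 52.9 × 21.9 cm² = 0.116 m².
Stacked slabs ⇒ two capacitors in series, each with the full plate area.
C₁ = κ₁ε₀A/d₁ = 3.18 × 8.85×10⁻¹² × 0.116 / 3.84×10⁻⁴ = 8.50×10⁻⁹ F.
C₂ = κ₂ε₀A/d₂ = 27.3 × 8.85×10⁻¹² × 0.116 / 2.49×10⁻⁴ = 1.12×10⁻⁷ F.
C = (1/C₁ + 1/C₂)⁻¹ = 7.90×10⁻⁹ F.
U = ½CV² = ½ × 7.90×10⁻⁹ × (285)² = 3.21×10⁻⁴ J.

321 μJ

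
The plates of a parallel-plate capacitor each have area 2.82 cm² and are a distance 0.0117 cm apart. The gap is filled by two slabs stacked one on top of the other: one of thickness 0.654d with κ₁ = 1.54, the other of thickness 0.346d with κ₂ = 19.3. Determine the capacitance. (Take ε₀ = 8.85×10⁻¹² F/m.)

A = 2.82 cm² = 2.82×10⁻⁴ m².
Stacked slabs ⇒ two capacitors in series, each with the full plate area.
C₁ = κ₁ε₀A/d₁ = 1.54 × 8.85×10⁻¹² × 2.82×10⁻⁴ / 7.65×10⁻⁵ = 5.02×10⁻¹¹ F.
C₂ = κ₂ε₀A/d₂ = 19.3 × 8.85×10⁻¹² × 2.82×10⁻⁴ / 4.05×10⁻⁵ = 1.19×10⁻⁹ F.
C = (1/C₁ + 1/C₂)⁻¹ = 4.82×10⁻¹¹ F.

48.2 pF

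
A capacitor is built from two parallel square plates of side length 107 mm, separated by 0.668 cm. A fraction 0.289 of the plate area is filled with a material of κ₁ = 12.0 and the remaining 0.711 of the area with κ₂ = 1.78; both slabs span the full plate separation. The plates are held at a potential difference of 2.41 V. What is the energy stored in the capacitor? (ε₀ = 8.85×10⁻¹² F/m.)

A = (107 mm)² = 1.14×10⁻² m².
Side-by-side slabs ⇒ two capacitors in parallel, each spanning the full gap.
C₁ = κ₁ε₀A₁/d = 12.0 × 8.85×10⁻¹² × 3.31×10⁻³ / 6.68×10⁻³ = 5.26×10⁻¹¹ F.
C₂ = κ₂ε₀A₂/d = 1.78 × 8.85×10⁻¹² × 8.14×10⁻³ / 6.68×10⁻³ = 1.92×10⁻¹¹ F.
C = C₁ + C₂ = 7.18×10⁻¹¹ F.
U = ½CV² = ½ × 7.18×10⁻¹¹ × (2.41)² = 2.09×10⁻¹⁰ J.

U ≈ 209 pJ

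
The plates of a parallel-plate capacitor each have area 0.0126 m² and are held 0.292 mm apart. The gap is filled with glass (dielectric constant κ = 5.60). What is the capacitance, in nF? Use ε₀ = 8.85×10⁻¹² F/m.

C = κε₀A/d = 5.60 × 8.85×10⁻¹² × 1.26×10⁻² / 2.92×10⁻⁴ = 2.14×10⁻⁹ F.

C ≈ 2.14 nF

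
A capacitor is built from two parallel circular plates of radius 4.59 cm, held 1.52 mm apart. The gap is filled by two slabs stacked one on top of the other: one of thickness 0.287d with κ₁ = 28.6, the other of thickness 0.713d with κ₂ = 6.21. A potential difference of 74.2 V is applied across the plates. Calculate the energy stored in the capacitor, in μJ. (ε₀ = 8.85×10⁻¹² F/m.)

A = π(4.59 cm)² = 6.62×10⁻³ m².
Stacked slabs ⇒ two capacitors in series, each with the full plate area.
C₁ = κ₁ε₀A/d₁ = 28.6 × 8.85×10⁻¹² × 6.62×10⁻³ / 4.36×10⁻⁴ = 3.84×10⁻⁹ F.
C₂ = κ₂ε₀A/d₂ = 6.21 × 8.85×10⁻¹² × 6.62×10⁻³ / 1.08×10⁻³ = 3.36×10⁻¹⁰ F.
C = (1/C₁ + 1/C₂)⁻¹ = 3.09×10⁻¹⁰ F.
U = ½CV² = ½ × 3.09×10⁻¹⁰ × (74.2)² = 8.50×10⁻⁷ J.

U ≈ 0.850 μJ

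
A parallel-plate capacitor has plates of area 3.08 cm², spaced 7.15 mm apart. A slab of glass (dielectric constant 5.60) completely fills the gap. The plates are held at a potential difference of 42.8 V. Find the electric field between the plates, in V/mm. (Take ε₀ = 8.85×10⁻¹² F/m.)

E = V/d = 42.8 / 7.15×10⁻³ = 5.99×10³ V/m.

E ≈ 5.99 V/mm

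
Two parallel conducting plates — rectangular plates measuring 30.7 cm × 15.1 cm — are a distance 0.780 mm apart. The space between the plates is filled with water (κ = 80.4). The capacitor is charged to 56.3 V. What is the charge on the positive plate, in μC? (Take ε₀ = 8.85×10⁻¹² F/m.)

A = 30.7 × 15.1 cm² = 4.64×10⁻² m².
C = κε₀A/d = 80.4 × 8.85×10⁻¹² × 4.64×10⁻² / 7.80×10⁻⁴ = 4.23×10⁻⁸ F.
Q = CV = 4.23×10⁻⁸ × 56.3 = 2.38×10⁻⁶ C.

2.38 μC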